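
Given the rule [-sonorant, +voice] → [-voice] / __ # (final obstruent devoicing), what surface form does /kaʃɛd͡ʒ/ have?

The only segment in the rule's environment that also matches [-sonorant, +voice] is /d͡ʒ/. Applying [-voice] turns the voiced postalveolar affricate into /t͡ʃ/ (voiceless postalveolar affricate), giving [kaʃɛt͡ʃ].

[kaʃɛt͡ʃ]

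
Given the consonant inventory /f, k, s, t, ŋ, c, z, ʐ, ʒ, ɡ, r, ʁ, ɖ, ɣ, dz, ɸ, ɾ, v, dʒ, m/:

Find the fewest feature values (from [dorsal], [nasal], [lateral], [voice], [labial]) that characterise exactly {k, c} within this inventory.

The class [-voice], [+dorsal] has exactly /k, c/ as its extension in this inventory. No smaller conjunction from the listed features achieves this: [+dorsal] alone would also admit /ŋ, ɡ, ʁ, ɣ/; [-voice] alone would also admit /f, s, t, ɸ/; and checking the remaining single features turns up none with this extension.

[-voice, +dorsal]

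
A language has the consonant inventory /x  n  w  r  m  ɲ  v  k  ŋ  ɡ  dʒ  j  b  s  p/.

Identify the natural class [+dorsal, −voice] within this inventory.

x, k

Checking each segment against [+dorsal], [−voice]: /x/ (voiceless velar fricative), /k/ (voiceless velar stop) satisfy every feature; every other segment in the inventory fails at least one.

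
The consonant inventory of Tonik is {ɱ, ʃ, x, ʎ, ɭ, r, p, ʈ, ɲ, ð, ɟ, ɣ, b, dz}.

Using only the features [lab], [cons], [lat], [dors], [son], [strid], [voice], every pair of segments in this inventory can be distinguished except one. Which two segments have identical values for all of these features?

ɟ, ɣ

On the given features, /ɟ/ and /ɣ/ have an identical profile: [-labial], [+consonantal], [-lateral], [+dorsal], [-sonorant], [-strident], [+voice]. No other two segments in the inventory coincide on all 7 features. (They do differ in [continuant] and [back], which are not among the given features.)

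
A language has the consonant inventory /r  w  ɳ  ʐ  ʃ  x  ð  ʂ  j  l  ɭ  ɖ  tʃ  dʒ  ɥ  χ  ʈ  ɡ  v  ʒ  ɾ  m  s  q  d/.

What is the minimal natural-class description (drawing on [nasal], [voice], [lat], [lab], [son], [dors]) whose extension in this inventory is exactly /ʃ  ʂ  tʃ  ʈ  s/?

[−voice, −dors]

Every target segment is [−voice], [−dorsal]; each remaining inventory member fails at least one of these. Each conjunct is needed — [−dorsal] alone would also admit /r, ɳ, ʐ, ð, …/; [−voice] alone would also admit /x, χ, q/ — and no other single listed feature has exactly this extension, so two is the minimum.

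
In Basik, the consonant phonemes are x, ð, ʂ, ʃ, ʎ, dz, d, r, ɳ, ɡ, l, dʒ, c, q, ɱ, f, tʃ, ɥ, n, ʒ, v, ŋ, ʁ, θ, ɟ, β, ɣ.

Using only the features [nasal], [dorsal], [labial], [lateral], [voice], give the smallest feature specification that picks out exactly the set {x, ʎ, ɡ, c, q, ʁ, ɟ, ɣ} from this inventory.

Every target segment is [−nasal], [−labial], [+dorsal]; each remaining inventory member fails at least one of these. Each conjunct is needed — [−labial, +dorsal] alone would also admit /ŋ/; [−nasal, +dorsal] alone would also admit /ɥ/; [−nasal, −labial] alone would also admit /ð, ʂ, ʃ, dz, …/ — and no other combination of two listed features has exactly this extension, so three is the minimum.

[−nasal, −labial, +dorsal]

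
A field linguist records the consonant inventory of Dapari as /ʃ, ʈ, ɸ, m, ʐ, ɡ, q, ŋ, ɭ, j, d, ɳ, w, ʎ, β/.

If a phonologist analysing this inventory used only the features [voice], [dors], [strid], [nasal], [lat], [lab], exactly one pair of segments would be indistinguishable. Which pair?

On the given features, /ɡ/ and /j/ have an identical profile: [+voice], [+dorsal], [−strident], [−nasal], [−lateral], [−labial]. No other two segments in the inventory coincide on all 6 features. (They do differ in [sonorant], [continuant] and [back], which are not among the given features.)

ɡ, j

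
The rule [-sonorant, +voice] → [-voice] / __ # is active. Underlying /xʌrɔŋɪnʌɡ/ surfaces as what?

[xʌrɔŋɪnʌk]

The only segment in the rule's environment that also matches [-sonorant, +voice] is /ɡ/. Applying [-voice] turns the voiced velar stop into /k/ (voiceless velar stop), giving [xʌrɔŋɪnʌk].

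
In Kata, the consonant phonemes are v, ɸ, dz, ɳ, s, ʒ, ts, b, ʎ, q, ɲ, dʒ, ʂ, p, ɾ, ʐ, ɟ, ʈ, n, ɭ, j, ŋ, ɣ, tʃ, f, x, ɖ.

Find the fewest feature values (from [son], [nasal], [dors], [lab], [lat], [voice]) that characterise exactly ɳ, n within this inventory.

/ɳ, n/ are all [+nasal], [−dorsal], and no other segment in the inventory matches both values. Dropping any one of them over-generates: [−dorsal] alone would also admit /v, ɸ, dz, s, …/; [+nasal] alone would also admit /ɲ, ŋ/. No other single listed feature picks out exactly this set either, so fewer than two features will not do.

[+nasal, −dors]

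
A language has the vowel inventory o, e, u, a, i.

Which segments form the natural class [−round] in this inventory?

e, a, i

The feature [round] marks segments produced with lip rounding. In this inventory /e, a, i/ lack that property, so they are [−round]; /o, u/ are [+round].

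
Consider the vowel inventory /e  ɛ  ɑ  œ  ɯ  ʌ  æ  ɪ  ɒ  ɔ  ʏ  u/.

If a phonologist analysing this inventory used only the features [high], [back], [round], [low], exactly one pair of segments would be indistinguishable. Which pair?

Both /ɛ/ and /e/ are [−high], [−back], [−round], [−low]. Since the list omits [tense] — which does distinguish the mid front unrounded lax vowel from the mid front unrounded tense vowel — this pair collapses; all other pairs remain distinct.

ɛ, e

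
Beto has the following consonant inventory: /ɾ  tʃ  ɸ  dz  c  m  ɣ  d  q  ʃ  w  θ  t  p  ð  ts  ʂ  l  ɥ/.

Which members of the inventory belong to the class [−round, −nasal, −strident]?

ɾ, ɸ, c, ɣ, d, q, θ, t, p, ð, l

Eliminate segments failing any feature: /tʃ, dz, ʃ, ts, ʂ/ are [+strident]; /m/ is [+nasal]; /w, ɥ/ are [+round]. The remaining /ɾ, ɸ, c, ɣ, d, q, θ, t, p, ð, l/ satisfy [−round], [−nasal], [−strident].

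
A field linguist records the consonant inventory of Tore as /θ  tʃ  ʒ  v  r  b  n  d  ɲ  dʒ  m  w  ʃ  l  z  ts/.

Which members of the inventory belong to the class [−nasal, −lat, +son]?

r, w

Eliminate segments failing any feature: /θ, tʃ, ʒ, v, b, d, dʒ, ʃ, z, ts/ are [−sonorant]; /n, ɲ, m/ are [+nasal]; /l/ is [+lateral]. The remaining /r, w/ satisfy [−nasal], [−lateral], [+sonorant].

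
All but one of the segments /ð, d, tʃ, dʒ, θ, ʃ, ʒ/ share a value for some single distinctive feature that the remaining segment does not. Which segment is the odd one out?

[distributed] groups all but one: /ʒ, dʒ, ʃ, θ, ð, tʃ/ share [+distributed] while /d/ (voiced alveolar stop) alone is [−distributed]. Removing any other segment would not leave a single-feature class that excludes it.

d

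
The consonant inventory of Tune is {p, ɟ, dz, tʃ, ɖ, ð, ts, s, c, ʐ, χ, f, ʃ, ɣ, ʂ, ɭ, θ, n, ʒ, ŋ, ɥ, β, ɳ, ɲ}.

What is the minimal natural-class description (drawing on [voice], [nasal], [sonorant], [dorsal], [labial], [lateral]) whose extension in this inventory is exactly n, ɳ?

The class [+nasal], [-dorsal] has exactly /n, ɳ/ as its extension in this inventory. No smaller conjunction from the listed features achieves this: [-dorsal] alone would also admit /p, dz, tʃ, ɖ, …/; [+nasal] alone would also admit /ŋ, ɲ/; and checking the remaining single features turns up none with this extension.

[+nasal, -dorsal]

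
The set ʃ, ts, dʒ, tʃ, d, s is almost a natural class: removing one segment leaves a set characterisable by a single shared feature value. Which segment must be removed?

[strident] groups all but one: /ʃ, tʃ, ts, s, dʒ/ share [+strident] while /d/ (voiced alveolar stop) alone is [-strident]. Removing any other segment would not leave a single-feature class that excludes it.

d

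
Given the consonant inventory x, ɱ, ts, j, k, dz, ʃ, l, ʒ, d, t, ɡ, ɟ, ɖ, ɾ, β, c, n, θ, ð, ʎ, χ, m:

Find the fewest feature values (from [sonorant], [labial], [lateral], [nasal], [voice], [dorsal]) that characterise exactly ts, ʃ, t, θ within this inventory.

[−voice, −dorsal]

Every target segment is [−voice], [−dorsal]; each remaining inventory member fails at least one of these. Each conjunct is needed — [−dorsal] alone would also admit /ɱ, dz, l, ʒ, …/; [−voice] alone would also admit /x, k, c, χ/ — and no other single listed feature has exactly this extension, so two is the minimum.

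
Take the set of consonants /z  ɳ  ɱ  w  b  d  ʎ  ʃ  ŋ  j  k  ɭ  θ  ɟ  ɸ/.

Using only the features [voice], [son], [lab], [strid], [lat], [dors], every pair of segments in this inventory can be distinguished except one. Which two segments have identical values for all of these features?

ŋ, j

On the given features, /ŋ/ and /j/ have an identical profile: [+voice], [+sonorant], [−labial], [−strident], [−lateral], [+dorsal]. No other two segments in the inventory coincide on all 6 features. (They do differ in [nasal], [continuant] and [back], which are not among the given features.)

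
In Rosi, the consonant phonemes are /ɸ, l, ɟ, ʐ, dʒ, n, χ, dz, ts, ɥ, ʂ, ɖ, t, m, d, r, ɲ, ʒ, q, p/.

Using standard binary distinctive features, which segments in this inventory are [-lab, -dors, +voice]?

The [-labial] segments are /l, ɟ, ʐ, dʒ, n, χ, dz, ts, ʂ, ɖ, t, d, r, ɲ, ʒ, q/.
Among these, [-dorsal] gives /l, ʐ, dʒ, n, dz, ts, ʂ, ɖ, t, d, r, ʒ/.
Among these, [+voice] leaves /l, ʐ, dʒ, n, dz, ɖ, d, r, ʒ/.

l, ʐ, dʒ, n, dz, ɖ, d, r, ʒ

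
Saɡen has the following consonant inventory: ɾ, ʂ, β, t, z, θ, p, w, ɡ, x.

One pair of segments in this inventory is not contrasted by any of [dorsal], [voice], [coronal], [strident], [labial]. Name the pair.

t, θ

/t/ (voiceless alveolar stop) and /θ/ (voiceless dental fricative) are both [−dorsal], [−voice], [+coronal], [−strident], [−labial], so none of the listed features separates them. (They do differ in [continuant] and [distributed], which are not among the given features.) Every other pair in the inventory differs on at least one listed feature.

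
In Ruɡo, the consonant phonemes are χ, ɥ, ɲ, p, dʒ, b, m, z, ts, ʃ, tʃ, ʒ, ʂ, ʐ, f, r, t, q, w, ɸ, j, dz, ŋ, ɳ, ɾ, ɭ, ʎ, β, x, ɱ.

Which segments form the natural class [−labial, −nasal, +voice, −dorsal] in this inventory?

dʒ, z, ʒ, ʐ, r, dz, ɾ, ɭ

Checking each segment against [−labial], [−nasal], [+voice], [−dorsal]: /dʒ/ (voiced postalveolar affricate), /z/ (voiced alveolar fricative), /ʒ/ (voiced postalveolar fricative), /ʐ/ (voiced retroflex fricative), /r/ (alveolar trill), /dz/ (voiced alveolar affricate), among others, satisfy every feature; every other segment in the inventory fails at least one.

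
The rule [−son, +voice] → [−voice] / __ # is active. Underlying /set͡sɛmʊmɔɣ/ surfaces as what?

/ɣ/ satisfies [−son, +voice] and sits in __ #. The [−voice] counterpart of the voiced velar fricative is /x/. Other segments in /set͡sɛmʊmɔɣ/ either fail the structural description or are not in the environment, so the surface form is [set͡sɛmʊmɔx].

[set͡sɛmʊmɔx]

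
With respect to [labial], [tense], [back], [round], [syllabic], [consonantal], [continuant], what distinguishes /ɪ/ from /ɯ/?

/ɪ/ (high front unrounded lax vowel) and /ɯ/ (high back unrounded vowel) agree on [−labial], [−round], [+syllabic], [−consonantal], [+continuant]. They differ on [back] (/ɪ/ [−], /ɯ/ [+]), [tense] (/ɪ/ [−], /ɯ/ [+]).

[back], [tense]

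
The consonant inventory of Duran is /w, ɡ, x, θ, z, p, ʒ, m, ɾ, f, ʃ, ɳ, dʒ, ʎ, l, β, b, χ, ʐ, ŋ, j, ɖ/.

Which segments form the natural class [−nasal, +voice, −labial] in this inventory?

Among the inventory, the [−nasal] segments are /w, ɡ, x, θ, z, p, ʒ, ɾ, f, ʃ, dʒ, ʎ, l, β, b, χ, ʐ, j, ɖ/.
Intersecting with [+voice] gives /w, ɡ, z, ʒ, ɾ, dʒ, ʎ, l, β, b, ʐ, j, ɖ/.
Among these, [−labial] leaves /ɡ, z, ʒ, ɾ, dʒ, ʎ, l, ʐ, j, ɖ/.

ɡ, z, ʒ, ɾ, dʒ, ʎ, l, ʐ, j, ɖ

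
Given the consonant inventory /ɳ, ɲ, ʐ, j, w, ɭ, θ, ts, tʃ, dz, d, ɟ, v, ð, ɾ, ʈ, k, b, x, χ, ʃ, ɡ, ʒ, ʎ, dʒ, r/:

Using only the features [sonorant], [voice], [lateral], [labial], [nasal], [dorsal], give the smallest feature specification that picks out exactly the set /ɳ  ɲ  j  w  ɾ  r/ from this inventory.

[+sonorant, −lateral]

Every target segment is [+sonorant], [−lateral]; each remaining inventory member fails at least one of these. Each conjunct is needed — [−lateral] alone would also admit /ʐ, θ, ts, tʃ, …/; [+sonorant] alone would also admit /ɭ, ʎ/ — and no other single listed feature has exactly this extension, so two is the minimum.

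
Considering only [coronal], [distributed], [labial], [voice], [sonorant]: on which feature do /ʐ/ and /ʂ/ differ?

[voice]

/ʐ/ (voiced retroflex fricative) and /ʂ/ (voiceless retroflex fricative) agree on [+coronal], [−distributed], [−labial], [−sonorant]. They differ on [voice] (/ʐ/ [+], /ʂ/ [−]).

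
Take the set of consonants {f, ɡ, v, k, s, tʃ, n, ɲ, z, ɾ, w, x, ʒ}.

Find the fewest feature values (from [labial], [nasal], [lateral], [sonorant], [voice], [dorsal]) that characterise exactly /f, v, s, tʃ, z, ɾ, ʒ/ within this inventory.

/f, v, s, tʃ, z, ɾ, ʒ/ are all [-nasal], [-dorsal], and no other segment in the inventory matches both values. Dropping any one of them over-generates: [-dorsal] alone would also admit /n/; [-nasal] alone would also admit /ɡ, k, w, x/. No other single listed feature picks out exactly this set either, so fewer than two features will not do.

[-nasal, -dorsal]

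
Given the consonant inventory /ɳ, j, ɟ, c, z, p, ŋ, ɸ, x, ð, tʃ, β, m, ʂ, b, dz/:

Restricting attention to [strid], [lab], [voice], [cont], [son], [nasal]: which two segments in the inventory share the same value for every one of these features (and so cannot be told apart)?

Both /ŋ/ and /ɳ/ are [-strident], [-labial], [+voice], [-continuant], [+sonorant], [+nasal]. Since the list omits [coronal] and [dorsal] — which do distinguish the velar nasal from the retroflex nasal — this pair collapses; all other pairs remain distinct.

ŋ, ɳ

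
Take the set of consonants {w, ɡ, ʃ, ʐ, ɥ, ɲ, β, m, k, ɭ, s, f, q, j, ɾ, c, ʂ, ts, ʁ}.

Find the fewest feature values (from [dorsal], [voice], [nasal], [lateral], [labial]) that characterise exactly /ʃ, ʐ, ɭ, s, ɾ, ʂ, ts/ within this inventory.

Every target segment is [−labial], [−dorsal]; each remaining inventory member fails at least one of these. Each conjunct is needed — [−dorsal] alone would also admit /β, m, f/; [−labial] alone would also admit /ɡ, ɲ, k, q, …/ — and no other single listed feature has exactly this extension, so two is the minimum.

[−labial, −dorsal]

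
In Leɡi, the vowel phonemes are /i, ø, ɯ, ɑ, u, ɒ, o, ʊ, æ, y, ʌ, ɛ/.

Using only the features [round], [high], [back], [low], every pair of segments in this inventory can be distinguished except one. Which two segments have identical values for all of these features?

Both /u/ and /ʊ/ are [+round], [+high], [+back], [−low]. Since the list omits [tense] — which does distinguish the high back rounded tense vowel from the high back rounded lax vowel — this pair collapses; all other pairs remain distinct.

u, ʊ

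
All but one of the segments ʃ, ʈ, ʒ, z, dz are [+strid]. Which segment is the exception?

ʈ

Every segment except /ʈ/ is [+strident]. /ʈ/ (voiceless retroflex stop) is [-strident], so it is the exception.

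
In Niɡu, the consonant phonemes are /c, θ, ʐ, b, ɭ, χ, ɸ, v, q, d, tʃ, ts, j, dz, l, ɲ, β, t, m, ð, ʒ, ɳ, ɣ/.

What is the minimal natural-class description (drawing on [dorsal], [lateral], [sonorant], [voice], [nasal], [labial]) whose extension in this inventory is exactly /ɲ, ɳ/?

[+nasal, -labial]

The class [+nasal], [-labial] has exactly /ɲ, ɳ/ as its extension in this inventory. No smaller conjunction from the listed features achieves this: [-labial] alone would also admit /c, θ, ʐ, ɭ, …/; [+nasal] alone would also admit /m/; and checking the remaining single features turns up none with this extension.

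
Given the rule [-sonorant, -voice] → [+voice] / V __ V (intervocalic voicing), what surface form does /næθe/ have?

The only segment in the rule's environment that also matches [-sonorant, -voice] is /θ/. Applying [+voice] turns the voiceless dental fricative into /ð/ (voiced dental fricative), giving [næðe].

[næðe]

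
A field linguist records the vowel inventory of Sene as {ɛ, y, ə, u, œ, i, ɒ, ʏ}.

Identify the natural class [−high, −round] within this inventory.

Eliminate segments failing any feature: /y, u, i, ʏ/ are [+high]; /œ, ɒ/ are [+round]. The remaining /ɛ, ə/ satisfy [−high], [−round].

ɛ, ə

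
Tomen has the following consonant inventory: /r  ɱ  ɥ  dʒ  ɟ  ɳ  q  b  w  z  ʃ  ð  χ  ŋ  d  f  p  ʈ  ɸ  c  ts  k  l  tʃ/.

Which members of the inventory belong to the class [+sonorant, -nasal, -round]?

Checking each segment against [+sonorant], [-nasal], [-round]: /r/ (alveolar trill), /l/ (alveolar lateral approximant) satisfy every feature; every other segment in the inventory fails at least one.

r, l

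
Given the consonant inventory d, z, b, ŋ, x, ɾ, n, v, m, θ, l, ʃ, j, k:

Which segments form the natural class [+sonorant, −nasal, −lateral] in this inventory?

ɾ, j

Eliminate segments failing any feature: /d, z, b, x, v, θ, ʃ, k/ are [−sonorant]; /ŋ, n, m/ are [+nasal]; /l/ is [+lateral]. The remaining /ɾ, j/ satisfy [+sonorant], [−nasal], [−lateral].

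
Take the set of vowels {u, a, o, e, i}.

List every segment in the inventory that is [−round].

a, e, i

The feature [round] marks segments produced with lip rounding. In this inventory /a, e, i/ lack that property, so they are [−round]; /u, o/ are [+round].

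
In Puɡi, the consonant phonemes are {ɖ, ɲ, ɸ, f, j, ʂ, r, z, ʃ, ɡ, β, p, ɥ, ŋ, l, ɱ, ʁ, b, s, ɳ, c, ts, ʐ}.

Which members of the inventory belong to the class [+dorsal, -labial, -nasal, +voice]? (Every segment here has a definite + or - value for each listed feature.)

j, ɡ, ʁ

Eliminate segments failing any feature: /ɖ, ɸ, f, ʂ, r, z, ʃ, β, p, l, ɱ, b, s, ɳ, ts, ʐ/ are [-dorsal]; /ɲ, ŋ/ are [+nasal]; /ɥ/ is [+labial]; /c/ is [-voice]. The remaining /j, ɡ, ʁ/ satisfy [+dorsal], [-labial], [-nasal], [+voice].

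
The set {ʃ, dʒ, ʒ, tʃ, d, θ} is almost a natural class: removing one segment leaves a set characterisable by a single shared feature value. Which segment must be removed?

The remaining segments after removing /d/ share [+distributed]; /d/ (voiced alveolar stop) is [−distributed]. For every other candidate removal, the leftover set fails to share any single feature value that the removed segment lacks.

d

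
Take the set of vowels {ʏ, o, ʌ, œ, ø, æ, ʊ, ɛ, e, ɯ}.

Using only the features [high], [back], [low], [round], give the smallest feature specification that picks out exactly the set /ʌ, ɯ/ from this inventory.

Every target segment is [+back], [-round]; each remaining inventory member fails at least one of these. Each conjunct is needed — [-round] alone would also admit /æ, ɛ, e/; [+back] alone would also admit /o, ʊ/ — and no other single listed feature has exactly this extension, so two is the minimum.

[+back, -round]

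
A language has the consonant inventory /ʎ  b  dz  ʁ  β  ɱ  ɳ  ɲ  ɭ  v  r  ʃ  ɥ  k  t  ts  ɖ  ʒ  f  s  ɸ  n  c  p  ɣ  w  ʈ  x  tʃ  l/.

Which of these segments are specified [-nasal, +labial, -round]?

b, β, v, f, ɸ, p

Checking each segment against [-nasal], [+labial], [-round]: /b/ (voiced bilabial stop), /β/ (voiced bilabial fricative), /v/ (voiced labiodental fricative), /f/ (voiceless labiodental fricative), /ɸ/ (voiceless bilabial fricative), /p/ (voiceless bilabial stop) satisfy every feature; every other segment in the inventory fails at least one.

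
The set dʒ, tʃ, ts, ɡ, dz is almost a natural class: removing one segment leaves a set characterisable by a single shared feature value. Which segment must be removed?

The remaining segments after removing /ɡ/ share [+delayed release]; /ɡ/ (voiced velar stop) is [−delayed release]. For every other candidate removal, the leftover set fails to share any single feature value that the removed segment lacks.

ɡ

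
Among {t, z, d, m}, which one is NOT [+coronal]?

Every segment except /m/ is [+coronal]. /m/ (bilabial nasal) is [−coronal], so it is the exception.

m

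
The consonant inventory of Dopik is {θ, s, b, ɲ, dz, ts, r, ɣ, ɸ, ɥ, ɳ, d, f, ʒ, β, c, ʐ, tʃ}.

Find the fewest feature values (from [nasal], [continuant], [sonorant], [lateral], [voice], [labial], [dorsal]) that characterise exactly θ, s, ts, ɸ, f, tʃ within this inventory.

[-voice, -dorsal]

/θ, s, ts, ɸ, f, tʃ/ are all [-voice], [-dorsal], and no other segment in the inventory matches both values. Dropping any one of them over-generates: [-dorsal] alone would also admit /b, dz, r, ɳ, …/; [-voice] alone would also admit /c/. No other single listed feature picks out exactly this set either, so fewer than two features will not do.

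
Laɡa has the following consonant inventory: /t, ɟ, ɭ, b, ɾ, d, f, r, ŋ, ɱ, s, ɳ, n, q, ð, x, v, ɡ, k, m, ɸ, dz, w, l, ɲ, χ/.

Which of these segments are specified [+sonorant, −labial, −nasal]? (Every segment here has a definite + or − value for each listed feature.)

Checking each segment against [+sonorant], [−labial], [−nasal]: /ɭ/ (retroflex lateral approximant), /ɾ/ (alveolar tap), /r/ (alveolar trill), /l/ (alveolar lateral approximant) satisfy every feature; every other segment in the inventory fails at least one.

ɭ, ɾ, r, l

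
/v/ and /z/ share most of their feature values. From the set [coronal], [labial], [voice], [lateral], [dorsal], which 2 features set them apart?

[labial], [coronal]

The two segments share [+voice], [-lateral], [-dorsal]. The only features from the list on which they differ: /v/ is [+labial] while /z/ is [-labial]; /v/ is [-coronal] while /z/ is [+coronal].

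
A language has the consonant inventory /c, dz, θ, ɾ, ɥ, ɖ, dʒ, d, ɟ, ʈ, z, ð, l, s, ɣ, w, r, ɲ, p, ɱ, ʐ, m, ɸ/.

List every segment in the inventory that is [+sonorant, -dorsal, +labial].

Eliminate segments failing any feature: /c, dz, θ, ɖ, dʒ, d, ɟ, ʈ, z, ð, s, ɣ, p, ʐ, ɸ/ are [-sonorant]; /ɾ, l, r/ are [-labial]; /ɥ, w, ɲ/ are [+dorsal]. The remaining /ɱ, m/ satisfy [+sonorant], [-dorsal], [+labial].

ɱ, m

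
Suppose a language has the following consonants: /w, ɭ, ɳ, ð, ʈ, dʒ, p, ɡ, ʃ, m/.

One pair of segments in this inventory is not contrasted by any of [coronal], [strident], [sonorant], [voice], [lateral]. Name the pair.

Both /w/ and /m/ are [-coronal], [-strident], [+sonorant], [+voice], [-lateral]. Since the list omits [nasal], [continuant], [round] and [dorsal] — which do distinguish the labial-velar glide from the bilabial nasal — this pair collapses; all other pairs remain distinct.

w, m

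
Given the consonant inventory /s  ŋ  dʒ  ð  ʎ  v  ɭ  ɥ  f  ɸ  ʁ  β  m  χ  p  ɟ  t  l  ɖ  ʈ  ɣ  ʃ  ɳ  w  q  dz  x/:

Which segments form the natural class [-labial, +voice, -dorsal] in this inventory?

dʒ, ð, ɭ, l, ɖ, ɳ, dz

Checking each segment against [-labial], [+voice], [-dorsal]: /dʒ/ (voiced postalveolar affricate), /ð/ (voiced dental fricative), /ɭ/ (retroflex lateral approximant), /l/ (alveolar lateral approximant), /ɖ/ (voiced retroflex stop), /ɳ/ (retroflex nasal), among others, satisfy every feature; every other segment in the inventory fails at least one.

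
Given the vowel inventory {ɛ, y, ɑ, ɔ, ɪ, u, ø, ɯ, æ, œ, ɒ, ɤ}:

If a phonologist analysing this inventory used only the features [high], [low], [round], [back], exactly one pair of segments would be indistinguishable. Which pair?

œ, ø

Both /œ/ and /ø/ are [−high], [−low], [+round], [−back]. Since the list omits [tense] — which does distinguish the mid front rounded lax vowel from the mid front rounded tense vowel — this pair collapses; all other pairs remain distinct.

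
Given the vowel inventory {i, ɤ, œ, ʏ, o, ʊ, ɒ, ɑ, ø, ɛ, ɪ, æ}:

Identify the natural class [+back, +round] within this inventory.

o, ʊ, ɒ

Among the inventory, the [+back] segments are /ɤ, o, ʊ, ɒ, ɑ/.
Intersecting with [+round] leaves /o, ʊ, ɒ/.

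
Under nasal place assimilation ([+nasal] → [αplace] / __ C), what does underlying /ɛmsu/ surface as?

[ɛnsu]

The only nasal preceding a consonant is /m/ before /s/. /s/ is [+coronal], so /m/ → /n/, giving [ɛnsu].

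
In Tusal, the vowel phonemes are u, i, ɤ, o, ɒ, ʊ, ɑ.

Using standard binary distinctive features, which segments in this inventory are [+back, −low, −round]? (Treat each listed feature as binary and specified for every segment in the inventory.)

First, the [+back] segments are /u, ɤ, o, ɒ, ʊ, ɑ/.
Then [−low] gives /u, ɤ, o, ʊ/.
Intersecting with [−round] leaves /ɤ/.

ɤ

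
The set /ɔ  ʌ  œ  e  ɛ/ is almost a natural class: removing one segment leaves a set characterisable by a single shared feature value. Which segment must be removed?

[tense] groups all but one: /œ, ɔ, ɛ, ʌ/ share [−tense] while /e/ (mid front unrounded tense vowel) alone is [+tense]. Removing any other segment would not leave a single-feature class that excludes it.

e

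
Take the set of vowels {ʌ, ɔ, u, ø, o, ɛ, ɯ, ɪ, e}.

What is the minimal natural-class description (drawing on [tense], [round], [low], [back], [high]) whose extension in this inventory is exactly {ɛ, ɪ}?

[−back, −tense]

Every target segment is [−back], [−tense]; each remaining inventory member fails at least one of these. Each conjunct is needed — [−tense] alone would also admit /ʌ, ɔ/; [−back] alone would also admit /ø, e/ — and no other single listed feature has exactly this extension, so two is the minimum.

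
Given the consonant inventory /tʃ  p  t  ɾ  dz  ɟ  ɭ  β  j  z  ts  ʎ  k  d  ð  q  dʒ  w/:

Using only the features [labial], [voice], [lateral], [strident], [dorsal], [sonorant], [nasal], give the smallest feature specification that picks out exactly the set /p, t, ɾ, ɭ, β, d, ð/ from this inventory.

The class [−strident], [−dorsal] has exactly /p, t, ɾ, ɭ, β, d, ð/ as its extension in this inventory. No smaller conjunction from the listed features achieves this: [−dorsal] alone would also admit /tʃ, dz, z, ts, …/; [−strident] alone would also admit /ɟ, j, ʎ, k, …/; and checking the remaining single features turns up none with this extension.

[−strident, −dorsal]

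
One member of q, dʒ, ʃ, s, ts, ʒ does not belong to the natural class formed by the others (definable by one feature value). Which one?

[strident] (equivalently [coronal], [dorsal]) groups all but one: /ʃ, ʒ, ts, dʒ, s/ share [+strident] while /q/ (voiceless uvular stop) alone is [−strident]. Removing any other segment would not leave a single-feature class that excludes it.

q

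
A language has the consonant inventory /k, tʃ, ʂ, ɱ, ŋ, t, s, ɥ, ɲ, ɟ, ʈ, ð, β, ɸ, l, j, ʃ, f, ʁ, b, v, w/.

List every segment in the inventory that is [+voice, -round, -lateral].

ɱ, ŋ, ɲ, ɟ, ð, β, j, ʁ, b, v

Eliminate segments failing any feature: /k, tʃ, ʂ, t, s, ʈ, ɸ, ʃ, f/ are [-voice]; /ɥ, w/ are [+round]; /l/ is [+lateral]. The remaining /ɱ, ŋ, ɲ, ɟ, ð, β, j, ʁ, b, v/ satisfy [+voice], [-round], [-lateral].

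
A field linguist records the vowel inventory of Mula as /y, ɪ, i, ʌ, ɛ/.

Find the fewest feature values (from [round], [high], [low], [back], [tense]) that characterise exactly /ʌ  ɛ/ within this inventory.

/ʌ, ɛ/ are exactly the [−high] segments in the inventory, so a single feature suffices.

[−high]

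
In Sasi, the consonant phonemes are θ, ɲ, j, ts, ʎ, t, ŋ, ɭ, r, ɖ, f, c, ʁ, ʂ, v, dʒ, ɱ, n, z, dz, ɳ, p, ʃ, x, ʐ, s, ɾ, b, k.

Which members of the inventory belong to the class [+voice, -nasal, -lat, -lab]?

Among the inventory, the [+voice] segments are /ɲ, j, ʎ, ŋ, ɭ, r, ɖ, ʁ, v, dʒ, ɱ, n, z, dz, ɳ, ʐ, ɾ, b/.
Within that set, [-nasal] gives /j, ʎ, ɭ, r, ɖ, ʁ, v, dʒ, z, dz, ʐ, ɾ, b/.
Then [-lateral] gives /j, r, ɖ, ʁ, v, dʒ, z, dz, ʐ, ɾ, b/.
Then [-labial] leaves /j, r, ɖ, ʁ, dʒ, z, dz, ʐ, ɾ/.

j, r, ɖ, ʁ, dʒ, z, dz, ʐ, ɾ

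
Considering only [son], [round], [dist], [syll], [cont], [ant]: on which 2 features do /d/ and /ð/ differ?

/d/ is the voiced alveolar stop and /ð/ is the voiced dental fricative. Both are [-sonorant], [-round], [-syllabic], [+anterior]. /d/ is [-continuant] while /ð/ is [+continuant]; /d/ is [-distributed] while /ð/ is [+distributed], so the distinguishing features are [continuant], [distributed].

[continuant], [distributed]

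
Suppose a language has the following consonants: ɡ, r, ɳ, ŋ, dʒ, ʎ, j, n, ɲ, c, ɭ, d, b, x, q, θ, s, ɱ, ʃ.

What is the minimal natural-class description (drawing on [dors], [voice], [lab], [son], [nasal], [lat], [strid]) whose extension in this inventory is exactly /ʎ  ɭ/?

Every target segment is [+lateral] and no other inventory member is, so one feature is enough.

[+lat]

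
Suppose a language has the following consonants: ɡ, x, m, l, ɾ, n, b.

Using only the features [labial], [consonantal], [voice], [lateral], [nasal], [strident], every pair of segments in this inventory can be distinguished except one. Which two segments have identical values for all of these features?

ɡ, ɾ

Both /ɡ/ and /ɾ/ are [−labial], [+consonantal], [+voice], [−lateral], [−nasal], [−strident]. Since the list omits [sonorant], [coronal] and [dorsal] — which do distinguish the voiced velar stop from the alveolar tap — this pair collapses; all other pairs remain distinct.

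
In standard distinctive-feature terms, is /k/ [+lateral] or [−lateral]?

[−lateral]

As the voiceless velar stop, /k/ is [−lateral].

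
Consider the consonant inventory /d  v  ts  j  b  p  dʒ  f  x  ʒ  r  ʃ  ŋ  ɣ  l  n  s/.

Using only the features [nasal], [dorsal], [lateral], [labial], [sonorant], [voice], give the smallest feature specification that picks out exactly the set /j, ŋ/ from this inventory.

The class [+sonorant], [+dorsal] has exactly /j, ŋ/ as its extension in this inventory. No smaller conjunction from the listed features achieves this: [+dorsal] alone would also admit /x, ɣ/; [+sonorant] alone would also admit /r, l, n/; and checking the remaining single features turns up none with this extension.

[+sonorant, +dorsal]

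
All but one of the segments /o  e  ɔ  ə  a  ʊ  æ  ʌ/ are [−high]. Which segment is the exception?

/ʊ/ is the high back rounded lax vowel, which is [+high]; the rest — /o, e, æ, a, ɔ, ə, ʌ/ — are [−high].

ʊ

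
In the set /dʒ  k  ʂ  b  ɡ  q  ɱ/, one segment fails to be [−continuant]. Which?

ʂ

Every segment except /ʂ/ is [−continuant]. /ʂ/ (voiceless retroflex fricative) is [+continuant], so it is the exception.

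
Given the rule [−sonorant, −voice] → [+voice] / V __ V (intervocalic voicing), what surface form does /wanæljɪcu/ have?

/c/ satisfies [−sonorant, −voice] and sits in V __ V. The [+voice] counterpart of the voiceless palatal stop is /ɟ/. Other segments in /wanæljɪcu/ either fail the structural description or are not in the environment, so the surface form is [wanæljɪɟu].

[wanæljɪɟu]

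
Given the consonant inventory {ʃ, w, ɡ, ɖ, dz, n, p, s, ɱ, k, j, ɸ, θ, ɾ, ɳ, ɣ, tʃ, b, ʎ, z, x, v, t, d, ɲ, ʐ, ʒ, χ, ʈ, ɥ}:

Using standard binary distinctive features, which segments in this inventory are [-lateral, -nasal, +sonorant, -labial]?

j, ɾ

Among the inventory, the [-lateral] segments are /ʃ, w, ɡ, ɖ, dz, n, p, s, ɱ, k, j, ɸ, θ, ɾ, ɳ, ɣ, tʃ, b, z, x, v, t, d, ɲ, ʐ, ʒ, χ, ʈ, ɥ/.
Intersecting with [-nasal] gives /ʃ, w, ɡ, ɖ, dz, p, s, k, j, ɸ, θ, ɾ, ɣ, tʃ, b, z, x, v, t, d, ʐ, ʒ, χ, ʈ, ɥ/.
Of those, [+sonorant] gives /w, j, ɾ, ɥ/.
Of those, [-labial] leaves /j, ɾ/.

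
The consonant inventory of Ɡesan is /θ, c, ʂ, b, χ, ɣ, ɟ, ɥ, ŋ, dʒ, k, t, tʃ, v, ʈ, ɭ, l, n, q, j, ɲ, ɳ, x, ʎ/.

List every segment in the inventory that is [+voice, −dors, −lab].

dʒ, ɭ, l, n, ɳ

First, the [+voice] segments are /b, ɣ, ɟ, ɥ, ŋ, dʒ, v, ɭ, l, n, j, ɲ, ɳ, ʎ/.
Within that set, [−dorsal] gives /b, dʒ, v, ɭ, l, n, ɳ/.
Within that set, [−labial] leaves /dʒ, ɭ, l, n, ɳ/.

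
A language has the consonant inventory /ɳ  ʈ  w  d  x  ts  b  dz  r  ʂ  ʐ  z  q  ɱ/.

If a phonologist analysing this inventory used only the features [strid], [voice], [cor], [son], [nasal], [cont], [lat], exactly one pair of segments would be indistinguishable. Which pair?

z, ʐ

Both /z/ and /ʐ/ are [+strident], [+voice], [+coronal], [-sonorant], [-nasal], [+continuant], [-lateral]. Since the list omits [anterior] — which does distinguish the voiced alveolar fricative from the voiced retroflex fricative — this pair collapses; all other pairs remain distinct.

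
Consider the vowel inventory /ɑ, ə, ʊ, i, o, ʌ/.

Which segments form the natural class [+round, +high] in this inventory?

Eliminate segments failing any feature: /ɑ, ə, i, ʌ/ are [−round]; /o/ is [−high]. The remaining /ʊ/ satisfy [+round], [+high].

ʊ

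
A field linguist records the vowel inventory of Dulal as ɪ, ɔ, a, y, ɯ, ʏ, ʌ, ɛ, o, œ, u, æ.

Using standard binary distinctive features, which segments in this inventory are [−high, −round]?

a, ʌ, ɛ, æ

First, the [−high] segments are /ɔ, a, ʌ, ɛ, o, œ, æ/.
Then [−round] leaves /a, ʌ, ɛ, æ/.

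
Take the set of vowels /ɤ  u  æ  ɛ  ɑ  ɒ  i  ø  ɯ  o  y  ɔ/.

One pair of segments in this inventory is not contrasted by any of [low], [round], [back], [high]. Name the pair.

o, ɔ

/o/ (mid back rounded tense vowel) and /ɔ/ (mid back rounded lax vowel) are both [-low], [+round], [+back], [-high], so none of the listed features separates them. (They do differ in [tense], which is not among the given features.) Every other pair in the inventory differs on at least one listed feature.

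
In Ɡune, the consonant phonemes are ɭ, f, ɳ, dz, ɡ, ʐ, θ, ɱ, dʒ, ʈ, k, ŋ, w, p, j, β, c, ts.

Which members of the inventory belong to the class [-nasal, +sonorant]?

Checking each segment against [-nasal], [+sonorant]: /ɭ/ (retroflex lateral approximant), /w/ (labial-velar glide), /j/ (palatal glide) satisfy every feature; every other segment in the inventory fails at least one.

ɭ, w, j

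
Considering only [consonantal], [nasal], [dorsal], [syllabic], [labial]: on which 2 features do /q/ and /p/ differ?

[labial], [dorsal]

The two segments share [+consonantal], [−nasal], [−syllabic]. The only features from the list on which they differ: /q/ is [−labial] while /p/ is [+labial]; /q/ is [+dorsal] while /p/ is [−dorsal].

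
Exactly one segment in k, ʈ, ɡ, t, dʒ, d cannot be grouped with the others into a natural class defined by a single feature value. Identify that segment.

dʒ

/d, t, ʈ, ɡ, k/ are all [-delayed release], but /dʒ/ (voiced postalveolar affricate) is [+delayed release]. No other single segment can be removed to leave a set sharing one feature value that the removed segment lacks, so /dʒ/ is the odd one out.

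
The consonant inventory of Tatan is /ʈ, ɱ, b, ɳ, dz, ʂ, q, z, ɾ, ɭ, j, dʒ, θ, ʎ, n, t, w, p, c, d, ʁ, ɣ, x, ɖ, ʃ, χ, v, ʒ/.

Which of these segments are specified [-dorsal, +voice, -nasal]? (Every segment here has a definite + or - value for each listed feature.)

Checking each segment against [-dorsal], [+voice], [-nasal]: /b/ (voiced bilabial stop), /dz/ (voiced alveolar affricate), /z/ (voiced alveolar fricative), /ɾ/ (alveolar tap), /ɭ/ (retroflex lateral approximant), /dʒ/ (voiced postalveolar affricate), among others, satisfy every feature; every other segment in the inventory fails at least one.

b, dz, z, ɾ, ɭ, dʒ, d, ɖ, v, ʒ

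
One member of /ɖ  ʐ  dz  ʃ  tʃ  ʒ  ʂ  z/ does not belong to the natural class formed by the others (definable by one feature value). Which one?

ɖ

/ʒ, ʐ, z, dz, tʃ, ʂ, ʃ/ are all [+strident], but /ɖ/ (voiced retroflex stop) is [-strident]. No other single segment can be removed to leave a set sharing one feature value that the removed segment lacks, so /ɖ/ is the odd one out.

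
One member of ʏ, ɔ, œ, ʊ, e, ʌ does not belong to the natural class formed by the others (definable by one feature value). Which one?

e

[tense] groups all but one: /ʏ, ʌ, œ, ɔ, ʊ/ share [−tense] while /e/ (mid front unrounded tense vowel) alone is [+tense]. Removing any other segment would not leave a single-feature class that excludes it.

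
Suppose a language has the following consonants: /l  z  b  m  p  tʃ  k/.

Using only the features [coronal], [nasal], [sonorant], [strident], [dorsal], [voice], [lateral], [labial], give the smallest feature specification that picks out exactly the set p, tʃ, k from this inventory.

[−voice]

/p, tʃ, k/ are exactly the [−voice] segments in the inventory, so a single feature suffices.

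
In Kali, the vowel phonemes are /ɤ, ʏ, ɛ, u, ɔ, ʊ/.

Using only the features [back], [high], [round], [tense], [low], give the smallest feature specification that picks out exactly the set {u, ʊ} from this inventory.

Every target segment is [+high], [+back]; each remaining inventory member fails at least one of these. Each conjunct is needed — [+back] alone would also admit /ɤ, ɔ/; [+high] alone would also admit /ʏ/ — and no other single listed feature has exactly this extension, so two is the minimum.

[+high, +back]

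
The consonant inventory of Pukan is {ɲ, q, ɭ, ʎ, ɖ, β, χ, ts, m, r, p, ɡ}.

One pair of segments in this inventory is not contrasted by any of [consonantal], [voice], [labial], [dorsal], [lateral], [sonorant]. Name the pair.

/χ/ (voiceless uvular fricative) and /q/ (voiceless uvular stop) are both [+consonantal], [-voice], [-labial], [+dorsal], [-lateral], [-sonorant], so none of the listed features separates them. (They do differ in [continuant], which is not among the given features.) Every other pair in the inventory differs on at least one listed feature.

χ, q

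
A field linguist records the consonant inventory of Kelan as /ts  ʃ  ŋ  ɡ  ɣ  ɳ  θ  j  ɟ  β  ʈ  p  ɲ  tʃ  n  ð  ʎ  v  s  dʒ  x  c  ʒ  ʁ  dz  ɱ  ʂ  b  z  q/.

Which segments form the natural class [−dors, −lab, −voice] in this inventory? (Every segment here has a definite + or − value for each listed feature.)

The [−dorsal] segments are /ts, ʃ, ɳ, θ, β, ʈ, p, tʃ, n, ð, v, s, dʒ, ʒ, dz, ɱ, ʂ, b, z/.
Intersecting with [−labial] gives /ts, ʃ, ɳ, θ, ʈ, tʃ, n, ð, s, dʒ, ʒ, dz, ʂ, z/.
Intersecting with [−voice] leaves /ts, ʃ, θ, ʈ, tʃ, s, ʂ/.

ts, ʃ, θ, ʈ, tʃ, s, ʂ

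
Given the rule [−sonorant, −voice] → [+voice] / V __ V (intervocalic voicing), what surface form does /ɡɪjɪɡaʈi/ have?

[ɡɪjɪɡaɖi]

Only /ʈ/ occurs between two vowels (/a/ __ /i/) and matches the structural description. It is a voiceless retroflex stop, so [−sonorant, −voice] holds; changing it to [+voice] with all other features held fixed yields /ɖ/ (voiced retroflex stop). No other segment meets both the structural description and the environment, so the output is [ɡɪjɪɡaɖi].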